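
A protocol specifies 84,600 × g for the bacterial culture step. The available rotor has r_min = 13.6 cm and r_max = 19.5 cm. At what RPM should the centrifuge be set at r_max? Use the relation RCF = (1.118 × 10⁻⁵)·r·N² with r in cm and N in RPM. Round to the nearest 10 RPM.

Use r_max = 19.5 cm.
84,600 = 1.118 × 10⁻⁵ × 19.5 × N²
N² = 84,600 / (21.801 × 10⁻⁵) = 388,055,594
N ≈ √388,055,594 ≈ 19,699.1

N ≈ 19700 RPM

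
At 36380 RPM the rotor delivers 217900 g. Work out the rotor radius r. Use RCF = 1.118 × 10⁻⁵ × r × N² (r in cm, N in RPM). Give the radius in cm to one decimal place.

217900 = 1.118 × 10⁻⁵ × r × (36380)²
r = 217900 / (1.118 × 10⁻⁵ × 1,323,504,400) = 217900 / 14796.78 ≈ 14.726 cm

≈ 14.7 cm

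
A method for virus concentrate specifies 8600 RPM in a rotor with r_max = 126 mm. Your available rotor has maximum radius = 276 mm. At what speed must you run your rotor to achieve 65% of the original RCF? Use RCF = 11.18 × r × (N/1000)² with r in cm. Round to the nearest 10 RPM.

Original rotor: r = 126 mm = 12.6 cm
RCF_original = 11.18 × 12.6 × (8.6)² = 11.18 × 12.6 × 73.96 ≈ 10,418.6 × g
Target RCF = 0.65 × 10,418.6 ≈ 6,772.1 × g
Your rotor: r = 276 mm = 27.6 cm
6,772.1 = 11.18 × 27.6 × (N/1000)²
(N/1000)² = 6,772.1 / 308.568 = 21.94686
N = 1000 × √21.94686 ≈ 4,684.7

4680 RPM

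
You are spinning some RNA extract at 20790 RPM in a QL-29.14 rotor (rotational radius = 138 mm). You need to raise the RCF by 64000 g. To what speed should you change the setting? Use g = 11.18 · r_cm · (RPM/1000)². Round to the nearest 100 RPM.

r = 138 mm = 13.8 cm
Current RCF = 11.18 × 13.8 × (20.79)² = 11.18 × 13.8 × 432.2241 ≈ 66,685.3 × g
Target RCF = 66,685.3 + 64,000 = 130,685.3 × g
(N/1000)² = 130,685.3 / 154.284 = 847.0438
N = 1000 × √847.0438 ≈ 29,104.0

29100 RPM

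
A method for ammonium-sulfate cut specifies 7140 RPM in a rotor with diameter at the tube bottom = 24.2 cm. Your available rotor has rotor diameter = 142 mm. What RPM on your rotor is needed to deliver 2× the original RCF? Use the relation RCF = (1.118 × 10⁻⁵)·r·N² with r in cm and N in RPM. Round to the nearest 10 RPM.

≈ 13180 RPM

Original rotor: r = 24.2 / 2 = 12.1 cm
RCF = 1.118 × 10⁻⁵ × r × N²
RCF_original = 1.118 × 10⁻⁵ × 12.1 × (7140)² = 1.118 × 10⁻⁵ × 12.1 × 50,979,600 ≈ 6,896.4 × g
Target RCF = 2 × 6,896.4 ≈ 13,792.8 × g
Your rotor: r = 142 mm / 2 = 71 mm = 7.1 cm
13,792.8 = 1.118 × 10⁻⁵ × 7.1 × N²
N² = 13,792.8 / (7.9378 × 10⁻⁵) = 173,760,992
N ≈ √173,760,992 ≈ 13,181.8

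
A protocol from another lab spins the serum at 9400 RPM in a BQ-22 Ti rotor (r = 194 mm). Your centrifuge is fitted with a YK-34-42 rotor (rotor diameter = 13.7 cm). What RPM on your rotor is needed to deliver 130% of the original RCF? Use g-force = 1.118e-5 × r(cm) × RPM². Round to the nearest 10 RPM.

Original rotor: r = 194 mm = 19.4 cm
RCF_original = 1.118 × 10⁻⁵ × 19.4 × (9400)² = 1.118 × 10⁻⁵ × 19.4 × 88,360,000 ≈ 19,164.6 × g
Target RCF = 1.3 × 19,164.6 ≈ 24,914 × g
Your rotor: r = 13.7 / 2 = 6.85 cm
24,914 = 1.118 × 10⁻⁵ × 6.85 × N²
N² = 24,914 / (7.6583 × 10⁻⁵) = 325,320,241
N ≈ √325,320,241 ≈ 18,036.6

≈ 18040 RPM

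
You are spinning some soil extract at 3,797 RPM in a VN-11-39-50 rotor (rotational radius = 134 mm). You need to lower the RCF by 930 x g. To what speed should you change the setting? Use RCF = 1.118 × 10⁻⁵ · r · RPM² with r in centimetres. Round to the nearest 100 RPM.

r = 134 mm = 13.4 cm
Current RCF = 1.118 × 10⁻⁵ × 13.4 × (3797)² = 1.118 × 10⁻⁵ × 13.4 × 14,417,209 ≈ 2,159.9 × g
Target RCF = 2,159.9 − 930 = 1,229.9 × g
N² = 1,229.9 / (14.9812 × 10⁻⁵) = 8,209,623
N ≈ √8,209,623 ≈ 2,865.2

≈ 2900 RPM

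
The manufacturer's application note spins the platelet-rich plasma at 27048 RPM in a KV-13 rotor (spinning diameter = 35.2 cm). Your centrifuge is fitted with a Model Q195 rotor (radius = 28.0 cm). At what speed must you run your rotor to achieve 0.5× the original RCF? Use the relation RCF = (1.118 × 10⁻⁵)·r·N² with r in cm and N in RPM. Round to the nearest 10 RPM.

Original rotor: r = 35.2 / 2 = 17.6 cm
RCF = 1.118 × 10⁻⁵ × r × N²
RCF_original = 1.118 × 10⁻⁵ × 17.6 × (27048)² = 1.118 × 10⁻⁵ × 17.6 × 731,594,304 ≈ 143,954.3 × g
Target RCF = 0.5 × 143,954.3 ≈ 71,977.1 × g
71,977.1 = 1.118 × 10⁻⁵ × 28 × N²
N² = 71,977.1 / (31.304 × 10⁻⁵) = 229,929,402
N ≈ √229,929,402 ≈ 15,163.4

15160 RPM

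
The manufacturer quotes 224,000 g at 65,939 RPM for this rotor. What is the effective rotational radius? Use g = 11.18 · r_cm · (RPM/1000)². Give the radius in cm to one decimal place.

4.6 cm

224000 = 11.18 × r × (65.939)²
r = 224000 / (11.18 × 4347.951721) = 224000 / 48610.1 ≈ 4.608 cm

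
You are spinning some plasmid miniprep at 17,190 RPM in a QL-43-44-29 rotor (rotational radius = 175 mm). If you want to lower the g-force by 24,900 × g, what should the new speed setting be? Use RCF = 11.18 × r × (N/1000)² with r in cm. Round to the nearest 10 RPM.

≈ 12970 RPM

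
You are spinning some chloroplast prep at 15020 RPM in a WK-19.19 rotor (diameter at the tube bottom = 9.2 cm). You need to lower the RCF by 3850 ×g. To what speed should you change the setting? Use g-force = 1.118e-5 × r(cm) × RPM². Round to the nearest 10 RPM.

N₂ ≈ 12280 RPM

r = 9.2 / 2 = 4.6 cm
Current RCF = 1.118 × 10⁻⁵ × 4.6 × (15020)² = 1.118 × 10⁻⁵ × 4.6 × 225,600,400 ≈ 11,602.2 × g
Target RCF = 11,602.2 − 3,850 = 7,752.2 × g
N² = 7,752.2 / (5.1428 × 10⁻⁵) = 150,738,897
N ≈ √150,738,897 ≈ 12,277.6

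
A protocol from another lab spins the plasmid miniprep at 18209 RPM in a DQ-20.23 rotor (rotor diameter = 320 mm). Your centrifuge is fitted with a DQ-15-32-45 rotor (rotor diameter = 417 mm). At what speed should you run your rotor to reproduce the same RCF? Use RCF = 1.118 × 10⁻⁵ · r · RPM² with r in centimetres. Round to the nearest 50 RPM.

Original rotor: r = 320 mm / 2 = 160 mm = 16 cm
RCF = 1.118 × 10⁻⁵ × r × N²
RCF_original = 1.118 × 10⁻⁵ × 16 × (18209)² = 1.118 × 10⁻⁵ × 16 × 331,567,681 ≈ 59,310.8 × g
Your rotor: r = 417 mm / 2 = 208.5 mm = 20.85 cm
59,310.8 = 1.118 × 10⁻⁵ × 20.85 × N²
N² = 59,310.8 / (23.3103 × 10⁻⁵) = 254,440,312
N ≈ √254,440,312 ≈ 15,951.2

≈ 15950 RPM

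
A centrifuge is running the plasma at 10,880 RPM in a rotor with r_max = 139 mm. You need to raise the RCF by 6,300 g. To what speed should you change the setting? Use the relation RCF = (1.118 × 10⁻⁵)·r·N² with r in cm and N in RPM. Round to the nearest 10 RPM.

12610 RPM

r = 139 mm = 13.9 cm
Current RCF = 1.118 × 10⁻⁵ × 13.9 × (10880)² = 1.118 × 10⁻⁵ × 13.9 × 118,374,400 ≈ 18,395.6 × g
Target RCF = 18,395.6 + 6,300 = 24,695.6 × g
N² = 24,695.6 / (15.5402 × 10⁻⁵) = 158,914,300
N ≈ √158,914,300 ≈ 12,606.1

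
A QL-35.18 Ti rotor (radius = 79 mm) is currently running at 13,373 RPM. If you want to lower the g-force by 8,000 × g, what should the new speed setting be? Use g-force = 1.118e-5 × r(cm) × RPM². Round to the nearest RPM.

r = 79 mm = 7.9 cm
Current RCF = 1.118 × 10⁻⁵ × 7.9 × (13373)² = 1.118 × 10⁻⁵ × 7.9 × 178,837,129 ≈ 15,795.3 × g
Target RCF = 15,795.3 − 8,000 = 7,795.3 × g
N² = 7,795.3 / (8.8322 × 10⁻⁵) = 88,260,003
N ≈ √88,260,003 ≈ 9,394.7

9395 RPM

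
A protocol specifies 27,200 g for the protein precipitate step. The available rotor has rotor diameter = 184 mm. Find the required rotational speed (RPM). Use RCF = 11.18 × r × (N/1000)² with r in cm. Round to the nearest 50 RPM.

16250 RPM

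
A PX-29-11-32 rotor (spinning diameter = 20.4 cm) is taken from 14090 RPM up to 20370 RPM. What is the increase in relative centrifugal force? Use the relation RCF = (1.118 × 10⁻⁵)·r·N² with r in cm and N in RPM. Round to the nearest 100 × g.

≈ 24700 g

r = 20.4 / 2 = 10.2 cm
RCF₁ = 1.118 × 10⁻⁵ × 10.2 × (14090)² = 1.118 × 10⁻⁵ × 10.2 × 198,528,100 ≈ 22,639.4 × g
RCF₂ = 1.118 × 10⁻⁵ × 10.2 × (20370)² = 1.118 × 10⁻⁵ × 10.2 × 414,936,900 ≈ 47,317.7 × g
Increase = 47,317.7 − 22,639.4 = 24,678.3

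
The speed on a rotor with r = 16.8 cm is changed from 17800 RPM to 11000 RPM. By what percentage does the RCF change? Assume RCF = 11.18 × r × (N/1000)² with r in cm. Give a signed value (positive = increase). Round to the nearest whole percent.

-62%

RCF ∝ N², so the ratio is (11000/17800)² = (0.617978)² = 0.3819.
Change = 0.3819 − 1 = -0.6181 → -61.8%.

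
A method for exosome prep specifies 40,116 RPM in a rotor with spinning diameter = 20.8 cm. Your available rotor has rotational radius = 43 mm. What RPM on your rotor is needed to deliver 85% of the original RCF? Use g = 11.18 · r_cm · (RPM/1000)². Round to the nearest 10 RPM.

≈ 57520 RPM

Original rotor: r = 20.8 / 2 = 10.4 cm
RCF_original = 11.18 × 10.4 × (40.116)² = 11.18 × 10.4 × 1,609.293456 ≈ 187,115.8 × g
Target RCF = 0.85 × 187,115.8 ≈ 159,048.4 × g
Your rotor: r = 43 mm = 4.3 cm
159,048.4 = 11.18 × 4.3 × (N/1000)²
(N/1000)² = 159,048.4 / 48.074 = 3308.408
N = 1000 × √3308.408 ≈ 57,518.8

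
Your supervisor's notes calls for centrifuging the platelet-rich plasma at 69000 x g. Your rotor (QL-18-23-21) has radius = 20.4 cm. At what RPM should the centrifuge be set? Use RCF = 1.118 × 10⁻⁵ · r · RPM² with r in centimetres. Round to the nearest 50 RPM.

RCF = 1.118 × 10⁻⁵ × r × N²
69,000 = 1.118 × 10⁻⁵ × 20.4 × N²
N² = 69,000 / (22.8072 × 10⁻⁵) = 302,536,041
N ≈ √302,536,041 ≈ 17,393.6

N ≈ 17400 RPM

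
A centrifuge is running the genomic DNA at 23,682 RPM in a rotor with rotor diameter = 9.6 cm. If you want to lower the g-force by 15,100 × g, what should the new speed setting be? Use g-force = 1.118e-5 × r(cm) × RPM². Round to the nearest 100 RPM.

r = 9.6 / 2 = 4.8 cm
Current RCF = 1.118 × 10⁻⁵ × 4.8 × (23682)² = 1.118 × 10⁻⁵ × 4.8 × 560,837,124 ≈ 30,096.8 × g
Target RCF = 30,096.8 − 15,100 = 14,996.8 × g
N² = 14,996.8 / (5.3664 × 10⁻⁵) = 279,457,364
N ≈ √279,457,364 ≈ 16,717.0

16700 RPM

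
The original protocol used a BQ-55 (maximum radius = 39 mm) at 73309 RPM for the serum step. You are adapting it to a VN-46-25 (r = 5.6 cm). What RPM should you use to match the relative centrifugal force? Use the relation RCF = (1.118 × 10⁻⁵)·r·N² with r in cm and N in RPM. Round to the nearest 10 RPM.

61180 RPM

Original rotor: r = 39 mm = 3.9 cm
RCF = 1.118 × 10⁻⁵ × r × N²
RCF_original = 1.118 × 10⁻⁵ × 3.9 × (73309)² = 1.118 × 10⁻⁵ × 3.9 × 5,374,209,481 ≈ 234,326.3 × g
234,326.3 = 1.118 × 10⁻⁵ × 5.6 × N²
N² = 234,326.3 / (6.2608 × 10⁻⁵) = 3,742,753,322
N ≈ √3,742,753,322 ≈ 61,178.0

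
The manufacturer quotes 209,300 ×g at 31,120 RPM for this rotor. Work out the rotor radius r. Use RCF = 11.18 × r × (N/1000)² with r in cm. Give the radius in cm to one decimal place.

19.3 cm

209300 = 11.18 × r × (31.12)²
r = 209300 / (11.18 × 968.4544) = 209300 / 10827.32 ≈ 19.331 cm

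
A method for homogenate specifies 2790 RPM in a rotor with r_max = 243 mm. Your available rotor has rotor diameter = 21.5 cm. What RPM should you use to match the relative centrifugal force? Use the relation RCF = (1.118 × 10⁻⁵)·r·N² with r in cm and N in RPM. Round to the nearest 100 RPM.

Original rotor: r = 243 mm = 24.3 cm
RCF = 1.118 × 10⁻⁵ × r × N²
RCF_original = 1.118 × 10⁻⁵ × 24.3 × (2790)² = 1.118 × 10⁻⁵ × 24.3 × 7,784,100 ≈ 2,114.7 × g
Your rotor: r = 21.5 / 2 = 10.75 cm
2,114.7 = 1.118 × 10⁻⁵ × 10.75 × N²
N² = 2,114.7 / (12.0185 × 10⁻⁵) = 17,595,374
N ≈ √17,595,374 ≈ 4,194.7

≈ 4200 RPM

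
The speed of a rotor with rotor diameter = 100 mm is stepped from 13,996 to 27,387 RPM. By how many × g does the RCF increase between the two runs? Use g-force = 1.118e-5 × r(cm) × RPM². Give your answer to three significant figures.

31000 × g

r = 100 mm / 2 = 50 mm = 5 cm
RCF₁ = 1.118 × 10⁻⁵ × 5 × (13996)² = 1.118 × 10⁻⁵ × 5 × 195,888,016 ≈ 10,950.1 × g
RCF₂ = 1.118 × 10⁻⁵ × 5 × (27387)² = 1.118 × 10⁻⁵ × 5 × 750,047,769 ≈ 41,927.7 × g
Increase = 41,927.7 − 10,950.1 = 30,977.6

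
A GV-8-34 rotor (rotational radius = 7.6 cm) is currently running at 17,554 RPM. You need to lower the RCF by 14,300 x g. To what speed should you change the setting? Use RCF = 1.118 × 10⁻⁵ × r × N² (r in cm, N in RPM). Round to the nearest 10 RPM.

Current RCF = 1.118 × 10⁻⁵ × 7.6 × (17554)² = 1.118 × 10⁻⁵ × 7.6 × 308,142,916 ≈ 26,182.3 × g
Target RCF = 26,182.3 − 14,300 = 11,882.3 × g
N² = 11,882.3 / (8.4968 × 10⁻⁵) = 139,844,412
N ≈ √139,844,412 ≈ 11,825.6

≈ 11830 RPM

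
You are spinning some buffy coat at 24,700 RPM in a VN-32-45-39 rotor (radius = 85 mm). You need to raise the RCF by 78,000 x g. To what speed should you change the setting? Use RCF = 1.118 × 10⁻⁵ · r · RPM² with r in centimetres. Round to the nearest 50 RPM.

r = 85 mm = 8.5 cm
Current RCF = 1.118 × 10⁻⁵ × 8.5 × (24700)² = 1.118 × 10⁻⁵ × 8.5 × 610,090,000 ≈ 57,976.9 × g
Target RCF = 57,976.9 + 78,000 = 135,976.9 × g
N² = 135,976.9 / (9.503 × 10⁻⁵) = 1,430,883,931
N ≈ √1,430,883,931 ≈ 37,827.0

37850 RPM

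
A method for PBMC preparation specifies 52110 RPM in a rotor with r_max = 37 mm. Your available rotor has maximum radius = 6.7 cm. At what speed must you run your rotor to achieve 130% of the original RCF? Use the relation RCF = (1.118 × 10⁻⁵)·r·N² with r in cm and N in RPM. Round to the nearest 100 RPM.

Original rotor: r = 37 mm = 3.7 cm
RCF_original = 1.118 × 10⁻⁵ × 3.7 × (52110)² = 1.118 × 10⁻⁵ × 3.7 × 2,715,452,100 ≈ 112,327.4 × g
Target RCF = 1.3 × 112,327.4 ≈ 146,025.6 × g
146,025.6 = 1.118 × 10⁻⁵ × 6.7 × N²
N² = 146,025.6 / (7.4906 × 10⁻⁵) = 1,949,451,312
N ≈ √1,949,451,312 ≈ 44,152.6

≈ 44200 RPM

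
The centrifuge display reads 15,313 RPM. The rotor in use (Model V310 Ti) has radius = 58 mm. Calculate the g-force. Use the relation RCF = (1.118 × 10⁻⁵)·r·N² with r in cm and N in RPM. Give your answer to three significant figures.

15200 ×g

r = 58 mm = 5.8 cm
RCF = 1.118 × 10⁻⁵ × 5.8 × (15313)² = 1.118 × 10⁻⁵ × 5.8 × 234,487,969 ≈ 15,205.1 × g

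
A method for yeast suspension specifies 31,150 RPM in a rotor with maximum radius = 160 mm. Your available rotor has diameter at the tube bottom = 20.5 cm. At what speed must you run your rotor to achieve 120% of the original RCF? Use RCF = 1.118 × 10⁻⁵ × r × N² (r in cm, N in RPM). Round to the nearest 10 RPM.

Original rotor: r = 160 mm = 16.0 cm
RCF_original = 1.118 × 10⁻⁵ × 16 × (31150)² = 1.118 × 10⁻⁵ × 16 × 970,322,500 ≈ 173,571.3 × g
Target RCF = 1.2 × 173,571.3 ≈ 208,285.6 × g
Your rotor: r = 20.5 / 2 = 10.25 cm
208,285.6 = 1.118 × 10⁻⁵ × 10.25 × N²
N² = 208,285.6 / (11.4595 × 10⁻⁵) = 1,817,580,174
N ≈ √1,817,580,174 ≈ 42,633.1

≈ 42630 RPM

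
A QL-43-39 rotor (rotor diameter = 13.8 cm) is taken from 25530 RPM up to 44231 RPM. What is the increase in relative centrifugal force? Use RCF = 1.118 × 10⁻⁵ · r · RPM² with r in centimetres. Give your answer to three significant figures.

r = 13.8 / 2 = 6.9 cm
RCF₁ = 1.118 × 10⁻⁵ × 6.9 × (25530)² = 1.118 × 10⁻⁵ × 6.9 × 651,780,900 ≈ 50,279.7 × g
RCF₂ = 1.118 × 10⁻⁵ × 6.9 × (44231)² = 1.118 × 10⁻⁵ × 6.9 × 1,956,381,361 ≈ 150,919.2 × g
Increase = 150,919.2 − 50,279.7 = 100,639.5

≈ 101000 x g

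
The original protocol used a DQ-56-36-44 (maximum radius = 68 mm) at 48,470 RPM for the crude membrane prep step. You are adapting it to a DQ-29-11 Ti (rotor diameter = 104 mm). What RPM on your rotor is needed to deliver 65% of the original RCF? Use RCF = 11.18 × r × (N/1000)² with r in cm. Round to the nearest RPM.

Original rotor: r = 68 mm = 6.8 cm
RCF_original = 11.18 × 6.8 × (48.47)² = 11.18 × 6.8 × 2,349.3409 ≈ 178,606.3 × g
Target RCF = 0.65 × 178,606.3 ≈ 116,094.1 × g
Your rotor: r = 104 mm / 2 = 52 mm = 5.2 cm
116,094.1 = 11.18 × 5.2 × (N/1000)²
(N/1000)² = 116,094.1 / 58.136 = 1996.94
N = 1000 × √1996.94 ≈ 44,687.1

44687 RPM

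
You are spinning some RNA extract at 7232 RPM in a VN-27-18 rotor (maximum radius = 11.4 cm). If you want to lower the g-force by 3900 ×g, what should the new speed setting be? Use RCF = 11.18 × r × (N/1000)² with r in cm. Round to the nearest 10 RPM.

Current RCF = 11.18 × 11.4 × (7.232)² = 11.18 × 11.4 × 52.301824 ≈ 6,666 × g
Target RCF = 6,666 − 3,900 = 2,766 × g
(N/1000)² = 2,766 / 127.452 = 21.70229
N = 1000 × √21.70229 ≈ 4,658.6

N₂ ≈ 4660 RPM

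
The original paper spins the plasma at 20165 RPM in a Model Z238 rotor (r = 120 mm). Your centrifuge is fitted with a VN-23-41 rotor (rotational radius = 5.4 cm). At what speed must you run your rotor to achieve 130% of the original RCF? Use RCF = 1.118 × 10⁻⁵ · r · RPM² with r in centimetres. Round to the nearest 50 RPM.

≈ 34250 RPM

Original rotor: r = 120 mm = 12.0 cm
RCF_original = 1.118 × 10⁻⁵ × 12 × (20165)² = 1.118 × 10⁻⁵ × 12 × 406,627,225 ≈ 54,553.1 × g
Target RCF = 1.3 × 54,553.1 ≈ 70,919 × g
70,919 = 1.118 × 10⁻⁵ × 5.4 × N²
N² = 70,919 / (6.0372 × 10⁻⁵) = 1,174,700,192
N ≈ √1,174,700,192 ≈ 34,273.9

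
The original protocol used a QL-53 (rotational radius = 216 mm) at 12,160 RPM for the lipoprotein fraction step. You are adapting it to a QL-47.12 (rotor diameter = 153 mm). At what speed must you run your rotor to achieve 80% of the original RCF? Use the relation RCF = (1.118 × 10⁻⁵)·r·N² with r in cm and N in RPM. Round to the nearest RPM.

18276 RPM

Original rotor: r = 216 mm = 21.6 cm
RCF_original = 1.118 × 10⁻⁵ × 21.6 × (12160)² = 1.118 × 10⁻⁵ × 21.6 × 147,865,600 ≈ 35,707.8 × g
Target RCF = 0.8 × 35,707.8 ≈ 28,566.2 × g
Your rotor: r = 153 mm / 2 = 76.5 mm = 7.65 cm
28,566.2 = 1.118 × 10⁻⁵ × 7.65 × N²
N² = 28,566.2 / (8.5527 × 10⁻⁵) = 334,002,128
N ≈ √334,002,128 ≈ 18,275.7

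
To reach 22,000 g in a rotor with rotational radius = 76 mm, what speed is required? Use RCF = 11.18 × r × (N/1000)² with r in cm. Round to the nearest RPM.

r = 76 mm = 7.6 cm
22,000 = 11.18 × 7.6 × (N/1000)²
(N/1000)² = 22,000 / 84.968 = 258.921
N = 1000 × √258.921 ≈ 16,091.0

N ≈ 16091 RPM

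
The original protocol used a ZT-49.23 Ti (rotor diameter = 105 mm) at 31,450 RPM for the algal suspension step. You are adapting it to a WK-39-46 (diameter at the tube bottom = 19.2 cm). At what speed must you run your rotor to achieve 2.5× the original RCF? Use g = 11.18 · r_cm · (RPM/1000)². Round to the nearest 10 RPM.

36770 RPM

Original rotor: r = 105 mm / 2 = 52.5 mm = 5.25 cm
RCF = 11.18 × r × (N/1000)²
RCF_original = 11.18 × 5.25 × (31.45)² = 11.18 × 5.25 × 989.1025 ≈ 58,055.4 × g
Target RCF = 2.5 × 58,055.4 ≈ 145,138.5 × g
Your rotor: r = 19.2 / 2 = 9.6 cm
145,138.5 = 11.18 × 9.6 × (N/1000)²
(N/1000)² = 145,138.5 / 107.328 = 1352.289
N = 1000 × √1352.289 ≈ 36,773.5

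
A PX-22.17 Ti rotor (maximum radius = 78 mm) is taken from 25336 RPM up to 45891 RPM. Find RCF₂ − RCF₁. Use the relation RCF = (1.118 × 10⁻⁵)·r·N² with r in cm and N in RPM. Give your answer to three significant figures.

≈ 128000 × g

r = 78 mm = 7.8 cm
RCF₁ = 1.118 × 10⁻⁵ × 7.8 × (25336)² = 1.118 × 10⁻⁵ × 7.8 × 641,912,896 ≈ 55,977.4 × g
RCF₂ = 1.118 × 10⁻⁵ × 7.8 × (45891)² = 1.118 × 10⁻⁵ × 7.8 × 2,105,983,881 ≈ 183,650.2 × g
Increase = 183,650.2 − 55,977.4 = 127,672.8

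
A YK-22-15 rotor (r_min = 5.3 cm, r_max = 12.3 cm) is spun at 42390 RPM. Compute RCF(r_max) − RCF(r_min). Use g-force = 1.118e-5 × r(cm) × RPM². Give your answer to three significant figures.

RCF_max = 1.118 × 10⁻⁵ × 12.3 × (42390)² = 1.118 × 10⁻⁵ × 12.3 × 1,796,912,100 ≈ 247,100.6 × g
RCF_min = 1.118 × 10⁻⁵ × 5.3 × (42390)² = 1.118 × 10⁻⁵ × 5.3 × 1,796,912,100 ≈ 106,474.2 × g
ΔRCF = 247,100.6 − 106,474.2 = 140,626.4

ΔRCF ≈ 141000 x g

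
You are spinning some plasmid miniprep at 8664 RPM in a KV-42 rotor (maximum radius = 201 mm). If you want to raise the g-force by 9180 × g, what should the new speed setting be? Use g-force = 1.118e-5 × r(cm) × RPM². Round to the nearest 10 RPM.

10770 RPM

r = 201 mm = 20.1 cm
Current RCF = 1.118 × 10⁻⁵ × 20.1 × (8664)² = 1.118 × 10⁻⁵ × 20.1 × 75,064,896 ≈ 16,868.4 × g
Target RCF = 16,868.4 + 9,180 = 26,048.4 × g
N² = 26,048.4 / (22.4718 × 10⁻⁵) = 115,915,948
N ≈ √115,915,948 ≈ 10,766.4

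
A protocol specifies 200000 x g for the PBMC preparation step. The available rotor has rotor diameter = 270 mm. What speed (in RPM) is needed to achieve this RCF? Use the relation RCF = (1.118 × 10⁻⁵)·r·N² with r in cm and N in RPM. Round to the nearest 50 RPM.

r = 270 mm / 2 = 135 mm = 13.5 cm
RCF = 1.118 × 10⁻⁵ × r × N²
200,000 = 1.118 × 10⁻⁵ × 13.5 × N²
N² = 200,000 / (15.093 × 10⁻⁵) = 1,325,117,604
N ≈ √1,325,117,604 ≈ 36,402.2

36400 RPM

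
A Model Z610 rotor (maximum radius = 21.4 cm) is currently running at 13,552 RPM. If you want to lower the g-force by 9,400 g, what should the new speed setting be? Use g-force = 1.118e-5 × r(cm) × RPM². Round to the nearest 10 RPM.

N₂ ≈ 12020 RPM

Current RCF = 1.118 × 10⁻⁵ × 21.4 × (13552)² = 1.118 × 10⁻⁵ × 21.4 × 183,656,704 ≈ 43,940.2 × g
Target RCF = 43,940.2 − 9,400 = 34,540.2 × g
N² = 34,540.2 / (23.9252 × 10⁻⁵) = 144,367,445
N ≈ √144,367,445 ≈ 12,015.3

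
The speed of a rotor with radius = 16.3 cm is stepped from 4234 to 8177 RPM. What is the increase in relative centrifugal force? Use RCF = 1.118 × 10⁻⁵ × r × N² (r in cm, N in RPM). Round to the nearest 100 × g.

RCF₁ = 1.118 × 10⁻⁵ × 16.3 × (4234)² = 1.118 × 10⁻⁵ × 16.3 × 17,926,756 ≈ 3,266.9 × g
RCF₂ = 1.118 × 10⁻⁵ × 16.3 × (8177)² = 1.118 × 10⁻⁵ × 16.3 × 66,863,329 ≈ 12,184.8 × g
Increase = 12,184.8 − 3,266.9 = 8,917.9

8900 x g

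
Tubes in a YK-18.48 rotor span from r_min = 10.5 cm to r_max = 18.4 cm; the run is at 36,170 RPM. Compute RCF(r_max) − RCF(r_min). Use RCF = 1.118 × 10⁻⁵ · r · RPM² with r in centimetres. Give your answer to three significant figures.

RCF_max = 1.118 × 10⁻⁵ × 18.4 × (36170)² = 1.118 × 10⁻⁵ × 18.4 × 1,308,268,900 ≈ 269,126.6 × g
RCF_min = 1.118 × 10⁻⁵ × 10.5 × (36170)² = 1.118 × 10⁻⁵ × 10.5 × 1,308,268,900 ≈ 153,577.7 × g
ΔRCF = 269,126.6 − 153,577.7 = 115,548.9

≈ 116000 ×g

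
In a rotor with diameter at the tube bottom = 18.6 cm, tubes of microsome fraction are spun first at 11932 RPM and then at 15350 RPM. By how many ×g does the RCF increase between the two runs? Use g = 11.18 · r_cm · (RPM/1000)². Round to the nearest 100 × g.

r = 18.6 / 2 = 9.3 cm
RCF₁ = 11.18 × 9.3 × (11.932)² = 11.18 × 9.3 × 142.372624 ≈ 14,803.1 × g
RCF₂ = 11.18 × 9.3 × (15.35)² = 11.18 × 9.3 × 235.6225 ≈ 24,498.6 × g
Increase = 24,498.6 − 14,803.1 = 9,695.5

9700 ×g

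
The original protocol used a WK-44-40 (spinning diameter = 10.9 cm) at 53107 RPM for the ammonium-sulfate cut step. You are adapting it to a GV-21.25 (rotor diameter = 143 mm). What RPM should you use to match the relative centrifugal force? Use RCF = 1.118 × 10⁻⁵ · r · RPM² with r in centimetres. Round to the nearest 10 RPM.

Original rotor: r = 10.9 / 2 = 5.45 cm
RCF = 1.118 × 10⁻⁵ × r × N²
RCF_original = 1.118 × 10⁻⁵ × 5.45 × (53107)² = 1.118 × 10⁻⁵ × 5.45 × 2,820,353,449 ≈ 171,847 × g
Your rotor: r = 143 mm / 2 = 71.5 mm = 7.15 cm
171,847 = 1.118 × 10⁻⁵ × 7.15 × N²
N² = 171,847 / (7.9937 × 10⁻⁵) = 2,149,780,452
N ≈ √2,149,780,452 ≈ 46,365.7

46370 RPM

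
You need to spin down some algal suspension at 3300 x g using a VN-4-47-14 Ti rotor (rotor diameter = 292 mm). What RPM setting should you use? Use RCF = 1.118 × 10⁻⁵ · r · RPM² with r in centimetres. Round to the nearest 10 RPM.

≈ 4500 RPM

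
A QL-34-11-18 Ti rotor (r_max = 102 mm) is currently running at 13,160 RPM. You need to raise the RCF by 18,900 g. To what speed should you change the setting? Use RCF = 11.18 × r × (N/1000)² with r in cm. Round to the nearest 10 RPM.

r = 102 mm = 10.2 cm
Current RCF = 11.18 × 10.2 × (13.16)² = 11.18 × 10.2 × 173.1856 ≈ 19,749.4 × g
Target RCF = 19,749.4 + 18,900 = 38,649.4 × g
(N/1000)² = 38,649.4 / 114.036 = 338.9228
N = 1000 × √338.9228 ≈ 18,409.9

N₂ ≈ 18410 RPM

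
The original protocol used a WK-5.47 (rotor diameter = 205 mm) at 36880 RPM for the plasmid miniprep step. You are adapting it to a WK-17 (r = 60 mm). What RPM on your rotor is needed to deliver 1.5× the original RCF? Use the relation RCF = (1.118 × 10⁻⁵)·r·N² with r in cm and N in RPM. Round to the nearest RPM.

Original rotor: r = 205 mm / 2 = 102.5 mm = 10.25 cm
RCF = 1.118 × 10⁻⁵ × r × N²
RCF_original = 1.118 × 10⁻⁵ × 10.25 × (36880)² = 1.118 × 10⁻⁵ × 10.25 × 1,360,134,400 ≈ 155,864.6 × g
Target RCF = 1.5 × 155,864.6 ≈ 233,796.9 × g
Your rotor: r = 60 mm = 6.0 cm
233,796.9 = 1.118 × 10⁻⁵ × 6 × N²
N² = 233,796.9 / (6.708 × 10⁻⁵) = 3,485,344,365
N ≈ √3,485,344,365 ≈ 59,036.8

59037 RPM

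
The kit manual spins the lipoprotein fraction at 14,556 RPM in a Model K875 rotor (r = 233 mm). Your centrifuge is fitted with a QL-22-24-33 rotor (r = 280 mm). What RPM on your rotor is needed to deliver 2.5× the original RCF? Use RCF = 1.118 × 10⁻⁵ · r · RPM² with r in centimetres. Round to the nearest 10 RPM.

Original rotor: r = 233 mm = 23.3 cm
RCF = 1.118 × 10⁻⁵ × r × N²
RCF_original = 1.118 × 10⁻⁵ × 23.3 × (14556)² = 1.118 × 10⁻⁵ × 23.3 × 211,877,136 ≈ 55,192.7 × g
Target RCF = 2.5 × 55,192.7 ≈ 137,981.8 × g
Your rotor: r = 280 mm = 28.0 cm
137,981.8 = 1.118 × 10⁻⁵ × 28 × N²
N² = 137,981.8 / (31.304 × 10⁻⁵) = 440,780,092
N ≈ √440,780,092 ≈ 20,994.8

20990 RPM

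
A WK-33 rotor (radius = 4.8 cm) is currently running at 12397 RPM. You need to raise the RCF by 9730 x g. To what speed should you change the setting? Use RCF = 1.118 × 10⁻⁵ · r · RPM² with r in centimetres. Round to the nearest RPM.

18303 RPM

Current RCF = 1.118 × 10⁻⁵ × 4.8 × (12397)² = 1.118 × 10⁻⁵ × 4.8 × 153,685,609 ≈ 8,247.4 × g
Target RCF = 8,247.4 + 9,730 = 17,977.4 × g
N² = 17,977.4 / (5.3664 × 10⁻⁵) = 334,999,255
N ≈ √334,999,255 ≈ 18,303.0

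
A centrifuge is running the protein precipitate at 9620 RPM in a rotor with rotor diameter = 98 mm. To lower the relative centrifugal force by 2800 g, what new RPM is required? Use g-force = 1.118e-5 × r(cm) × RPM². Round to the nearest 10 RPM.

r = 98 mm / 2 = 49 mm = 4.9 cm
Current RCF = 1.118 × 10⁻⁵ × 4.9 × (9620)² = 1.118 × 10⁻⁵ × 4.9 × 92,544,400 ≈ 5,069.8 × g
Target RCF = 5,069.8 − 2,800 = 2,269.8 × g
N² = 2,269.8 / (5.4782 × 10⁻⁵) = 41,433,318
N ≈ √41,433,318 ≈ 6,436.9

N₂ ≈ 6440 RPM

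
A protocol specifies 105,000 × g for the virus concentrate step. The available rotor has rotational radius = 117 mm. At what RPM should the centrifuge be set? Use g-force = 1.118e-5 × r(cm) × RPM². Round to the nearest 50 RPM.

r = 117 mm = 11.7 cm
105,000 = 1.118 × 10⁻⁵ × 11.7 × N²
N² = 105,000 / (13.0806 × 10⁻⁵) = 802,715,472
N ≈ √802,715,472 ≈ 28,332.2

≈ 28350 RPM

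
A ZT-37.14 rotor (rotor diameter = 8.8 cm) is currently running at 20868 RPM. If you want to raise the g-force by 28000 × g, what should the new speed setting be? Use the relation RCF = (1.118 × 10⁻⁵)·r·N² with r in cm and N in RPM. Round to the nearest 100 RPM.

31700 RPM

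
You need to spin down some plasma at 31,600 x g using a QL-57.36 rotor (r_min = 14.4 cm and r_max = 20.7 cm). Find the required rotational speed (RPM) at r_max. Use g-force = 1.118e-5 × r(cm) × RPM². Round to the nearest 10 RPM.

≈ 11690 RPM

Use r_max = 20.7 cm.
31,600 = 1.118 × 10⁻⁵ × 20.7 × N²
N² = 31,600 / (23.1426 × 10⁻⁵) = 136,544,727
N ≈ √136,544,727 ≈ 11,685.2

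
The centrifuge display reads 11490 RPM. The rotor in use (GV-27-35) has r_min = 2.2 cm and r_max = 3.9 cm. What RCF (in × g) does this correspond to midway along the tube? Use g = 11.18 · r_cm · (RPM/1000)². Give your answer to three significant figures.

≈ 4500 × g

r_avg = (2.2 + 3.9) / 2 = 3.05 cm
RCF = 11.18 × 3.05 × (11.49)² = 11.18 × 3.05 × 132.0201 ≈ 4,501.8 × g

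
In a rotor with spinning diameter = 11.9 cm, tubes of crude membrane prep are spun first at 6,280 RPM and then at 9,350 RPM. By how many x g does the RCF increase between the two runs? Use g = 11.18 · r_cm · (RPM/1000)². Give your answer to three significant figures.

3190 x g

r = 11.9 / 2 = 5.95 cm
RCF₁ = 11.18 × 5.95 × (6.28)² = 11.18 × 5.95 × 39.4384 ≈ 2,623.5 × g
RCF₂ = 11.18 × 5.95 × (9.35)² = 11.18 × 5.95 × 87.4225 ≈ 5,815.4 × g
Increase = 5,815.4 − 2,623.5 = 3,191.9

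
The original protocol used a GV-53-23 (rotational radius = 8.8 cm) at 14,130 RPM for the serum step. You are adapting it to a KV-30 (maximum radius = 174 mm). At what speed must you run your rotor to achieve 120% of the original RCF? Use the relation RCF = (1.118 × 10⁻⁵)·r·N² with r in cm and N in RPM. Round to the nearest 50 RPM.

11000 RPM

RCF_original = 1.118 × 10⁻⁵ × 8.8 × (14130)² = 1.118 × 10⁻⁵ × 8.8 × 199,656,900 ≈ 19,643 × g
Target RCF = 1.2 × 19,643 ≈ 23,571.6 × g
Your rotor: r = 174 mm = 17.4 cm
23,571.6 = 1.118 × 10⁻⁵ × 17.4 × N²
N² = 23,571.6 / (19.4532 × 10⁻⁵) = 121,170,810
N ≈ √121,170,810 ≈ 11,007.8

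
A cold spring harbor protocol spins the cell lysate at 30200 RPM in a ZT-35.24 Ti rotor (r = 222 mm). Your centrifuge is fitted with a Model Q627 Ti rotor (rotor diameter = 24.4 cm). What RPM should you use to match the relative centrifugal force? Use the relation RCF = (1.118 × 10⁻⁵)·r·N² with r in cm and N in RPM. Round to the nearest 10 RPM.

40740 RPM

Original rotor: r = 222 mm = 22.2 cm
RCF_original = 1.118 × 10⁻⁵ × 22.2 × (30200)² = 1.118 × 10⁻⁵ × 22.2 × 912,040,000 ≈ 226,364.7 × g
Your rotor: r = 24.4 / 2 = 12.2 cm
226,364.7 = 1.118 × 10⁻⁵ × 12.2 × N²
N² = 226,364.7 / (13.6396 × 10⁻⁵) = 1,659,613,918
N ≈ √1,659,613,918 ≈ 40,738.4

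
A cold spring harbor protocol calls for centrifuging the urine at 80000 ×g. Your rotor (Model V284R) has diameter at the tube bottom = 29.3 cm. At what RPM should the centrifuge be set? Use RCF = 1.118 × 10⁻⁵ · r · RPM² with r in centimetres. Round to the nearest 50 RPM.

N ≈ 22100 RPM

r = 29.3 / 2 = 14.65 cm
RCF = 1.118 × 10⁻⁵ × r × N²
80,000 = 1.118 × 10⁻⁵ × 14.65 × N²
N² = 80,000 / (16.3787 × 10⁻⁵) = 488,439,253
N ≈ √488,439,253 ≈ 22,100.7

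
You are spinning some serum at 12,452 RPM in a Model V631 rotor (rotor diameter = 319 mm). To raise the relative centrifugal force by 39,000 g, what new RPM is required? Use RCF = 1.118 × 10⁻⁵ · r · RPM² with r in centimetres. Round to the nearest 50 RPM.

N₂ ≈ 19350 RPM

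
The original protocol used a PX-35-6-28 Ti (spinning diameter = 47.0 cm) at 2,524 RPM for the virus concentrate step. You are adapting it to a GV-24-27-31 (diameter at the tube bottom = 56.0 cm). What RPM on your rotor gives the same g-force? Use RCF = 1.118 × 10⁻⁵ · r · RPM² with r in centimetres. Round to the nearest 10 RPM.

Original rotor: r = 47.0 / 2 = 23.5 cm
RCF_original = 1.118 × 10⁻⁵ × 23.5 × (2524)² = 1.118 × 10⁻⁵ × 23.5 × 6,370,576 ≈ 1,673.7 × g
Your rotor: r = 56.0 / 2 = 28 cm
1,673.7 = 1.118 × 10⁻⁵ × 28 × N²
N² = 1,673.7 / (31.304 × 10⁻⁵) = 5,346,601
N ≈ √5,346,601 ≈ 2,312.3

≈ 2310 RPM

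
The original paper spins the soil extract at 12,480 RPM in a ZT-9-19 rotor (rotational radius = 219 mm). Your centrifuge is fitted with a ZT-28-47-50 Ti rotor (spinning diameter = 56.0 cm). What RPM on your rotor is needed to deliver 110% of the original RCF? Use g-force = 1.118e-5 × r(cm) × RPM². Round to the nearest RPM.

≈ 11576 RPM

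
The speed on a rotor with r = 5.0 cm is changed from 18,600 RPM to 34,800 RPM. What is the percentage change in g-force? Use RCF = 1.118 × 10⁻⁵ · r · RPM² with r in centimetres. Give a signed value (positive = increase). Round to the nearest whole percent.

+250%

RCF ∝ N², so the ratio is (34800/18600)² = (1.870968)² = 3.5005.
Change = 3.5005 − 1 = +2.5005 → +250.1%.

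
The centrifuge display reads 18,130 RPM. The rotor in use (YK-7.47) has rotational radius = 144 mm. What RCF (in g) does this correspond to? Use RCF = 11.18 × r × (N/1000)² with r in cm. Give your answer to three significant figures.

r = 144 mm = 14.4 cm
RCF = 11.18 × 14.4 × (18.13)² = 11.18 × 14.4 × 328.6969 ≈ 52,917.6 × g

52900 g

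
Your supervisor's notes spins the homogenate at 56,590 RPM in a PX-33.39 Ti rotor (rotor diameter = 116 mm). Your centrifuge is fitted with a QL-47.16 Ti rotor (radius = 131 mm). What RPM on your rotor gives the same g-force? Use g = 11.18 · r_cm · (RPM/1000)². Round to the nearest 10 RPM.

Original rotor: r = 116 mm / 2 = 58 mm = 5.8 cm
RCF = 11.18 × r × (N/1000)²
RCF_original = 11.18 × 5.8 × (56.59)² = 11.18 × 5.8 × 3,202.4281 ≈ 207,658.2 × g
Your rotor: r = 131 mm = 13.1 cm
207,658.2 = 11.18 × 13.1 × (N/1000)²
(N/1000)² = 207,658.2 / 146.458 = 1417.869
N = 1000 × √1417.869 ≈ 37,654.6

≈ 37650 RPM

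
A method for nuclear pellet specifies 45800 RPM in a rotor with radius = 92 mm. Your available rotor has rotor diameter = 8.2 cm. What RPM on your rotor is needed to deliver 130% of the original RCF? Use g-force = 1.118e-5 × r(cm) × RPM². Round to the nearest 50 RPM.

≈ 78200 RPM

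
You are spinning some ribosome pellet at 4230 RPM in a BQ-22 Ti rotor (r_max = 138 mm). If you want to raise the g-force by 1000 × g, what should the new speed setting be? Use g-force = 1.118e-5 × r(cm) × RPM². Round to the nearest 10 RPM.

r = 138 mm = 13.8 cm
Current RCF = 1.118 × 10⁻⁵ × 13.8 × (4230)² = 1.118 × 10⁻⁵ × 13.8 × 17,892,900 ≈ 2,760.6 × g
Target RCF = 2,760.6 + 1,000 = 3,760.6 × g
N² = 3,760.6 / (15.4284 × 10⁻⁵) = 24,374,530
N ≈ √24,374,530 ≈ 4,937.1

N₂ ≈ 4940 RPM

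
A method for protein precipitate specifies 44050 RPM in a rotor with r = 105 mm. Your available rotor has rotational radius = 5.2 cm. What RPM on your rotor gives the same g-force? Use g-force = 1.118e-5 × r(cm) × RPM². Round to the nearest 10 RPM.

Original rotor: r = 105 mm = 10.5 cm
RCF_original = 1.118 × 10⁻⁵ × 10.5 × (44050)² = 1.118 × 10⁻⁵ × 10.5 × 1,940,402,500 ≈ 227,783.8 × g
227,783.8 = 1.118 × 10⁻⁵ × 5.2 × N²
N² = 227,783.8 / (5.8136 × 10⁻⁵) = 3,918,119,582
N ≈ √3,918,119,582 ≈ 62,594.9

62590 RPM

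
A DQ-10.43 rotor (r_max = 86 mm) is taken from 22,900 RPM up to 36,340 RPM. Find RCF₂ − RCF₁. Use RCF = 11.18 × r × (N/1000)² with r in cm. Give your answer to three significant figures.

≈ 76600 x g

r = 86 mm = 8.6 cm
RCF₁ = 11.18 × 8.6 × (22.9)² = 11.18 × 8.6 × 524.41 ≈ 50,421 × g
RCF₂ = 11.18 × 8.6 × (36.34)² = 11.18 × 8.6 × 1,320.5956 ≈ 126,972.6 × g
Increase = 126,972.6 − 50,421 = 76,551.6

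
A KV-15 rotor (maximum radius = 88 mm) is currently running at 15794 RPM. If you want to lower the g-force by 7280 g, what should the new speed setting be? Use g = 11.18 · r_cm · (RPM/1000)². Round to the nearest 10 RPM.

≈ 13250 RPM

r = 88 mm = 8.8 cm
Current RCF = 11.18 × 8.8 × (15.794)² = 11.18 × 8.8 × 249.450436 ≈ 24,541.9 × g
Target RCF = 24,541.9 − 7,280 = 17,261.9 × g
(N/1000)² = 17,261.9 / 98.384 = 175.4543
N = 1000 × √175.4543 ≈ 13,245.9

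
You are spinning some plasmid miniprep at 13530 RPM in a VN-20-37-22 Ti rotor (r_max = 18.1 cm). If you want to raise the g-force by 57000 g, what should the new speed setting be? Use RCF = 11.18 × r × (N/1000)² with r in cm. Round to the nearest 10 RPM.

Current RCF = 11.18 × 18.1 × (13.53)² = 11.18 × 18.1 × 183.0609 ≈ 37,043.8 × g
Target RCF = 37,043.8 + 57,000 = 94,043.8 × g
(N/1000)² = 94,043.8 / 202.358 = 464.7397
N = 1000 × √464.7397 ≈ 21,557.8

N₂ ≈ 21560 RPM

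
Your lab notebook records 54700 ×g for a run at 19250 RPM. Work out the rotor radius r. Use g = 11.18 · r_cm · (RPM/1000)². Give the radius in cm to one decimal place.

≈ 13.2 cm

54700 = 11.18 × r × (19.25)²
r = 54700 / (11.18 × 370.5625) = 54700 / 4142.889 ≈ 13.203 cm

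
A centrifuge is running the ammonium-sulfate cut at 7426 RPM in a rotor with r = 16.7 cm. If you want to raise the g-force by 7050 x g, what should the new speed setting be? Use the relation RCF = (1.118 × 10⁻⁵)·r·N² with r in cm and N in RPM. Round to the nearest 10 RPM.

Current RCF = 1.118 × 10⁻⁵ × 16.7 × (7426)² = 1.118 × 10⁻⁵ × 16.7 × 55,145,476 ≈ 10,296 × g
Target RCF = 10,296 + 7,050 = 17,346 × g
N² = 17,346 / (18.6706 × 10⁻⁵) = 92,905,424
N ≈ √92,905,424 ≈ 9,638.7

N₂ ≈ 9640 RPM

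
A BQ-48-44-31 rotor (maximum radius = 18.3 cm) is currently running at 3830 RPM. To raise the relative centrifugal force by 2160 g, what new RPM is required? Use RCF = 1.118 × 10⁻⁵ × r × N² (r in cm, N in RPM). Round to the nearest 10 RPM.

5020 RPM

Current RCF = 1.118 × 10⁻⁵ × 18.3 × (3830)² = 1.118 × 10⁻⁵ × 18.3 × 14,668,900 ≈ 3,001.2 × g
Target RCF = 3,001.2 + 2,160 = 5,161.2 × g
N² = 5,161.2 / (20.4594 × 10⁻⁵) = 25,226,546
N ≈ √25,226,546 ≈ 5,022.6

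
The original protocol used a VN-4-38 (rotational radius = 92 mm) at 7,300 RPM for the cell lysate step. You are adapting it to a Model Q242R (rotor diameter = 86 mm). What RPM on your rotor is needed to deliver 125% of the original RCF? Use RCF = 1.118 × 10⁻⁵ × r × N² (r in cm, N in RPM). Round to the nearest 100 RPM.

Original rotor: r = 92 mm = 9.2 cm
RCF = 1.118 × 10⁻⁵ × r × N²
RCF_original = 1.118 × 10⁻⁵ × 9.2 × (7300)² = 1.118 × 10⁻⁵ × 9.2 × 53,290,000 ≈ 5,481.2 × g
Target RCF = 1.25 × 5,481.2 ≈ 6,851.5 × g
Your rotor: r = 86 mm / 2 = 43 mm = 4.3 cm
6,851.5 = 1.118 × 10⁻⁵ × 4.3 × N²
N² = 6,851.5 / (4.8074 × 10⁻⁵) = 142,519,865
N ≈ √142,519,865 ≈ 11,938.2

≈ 11900 RPM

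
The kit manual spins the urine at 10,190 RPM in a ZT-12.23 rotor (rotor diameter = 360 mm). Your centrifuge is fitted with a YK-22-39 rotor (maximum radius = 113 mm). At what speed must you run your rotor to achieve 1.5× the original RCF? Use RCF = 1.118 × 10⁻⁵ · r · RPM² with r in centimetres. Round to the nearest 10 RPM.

≈ 15750 RPM

Original rotor: r = 360 mm / 2 = 180 mm = 18 cm
RCF_original = 1.118 × 10⁻⁵ × 18 × (10190)² = 1.118 × 10⁻⁵ × 18 × 103,836,100 ≈ 20,896 × g
Target RCF = 1.5 × 20,896 ≈ 31,344 × g
Your rotor: r = 113 mm = 11.3 cm
31,344 = 1.118 × 10⁻⁵ × 11.3 × N²
N² = 31,344 / (12.6334 × 10⁻⁵) = 248,104,232
N ≈ √248,104,232 ≈ 15,751.3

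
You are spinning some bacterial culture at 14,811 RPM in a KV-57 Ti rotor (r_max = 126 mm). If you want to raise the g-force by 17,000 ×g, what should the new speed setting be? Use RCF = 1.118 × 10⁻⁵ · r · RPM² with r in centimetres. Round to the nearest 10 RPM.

N₂ ≈ 18440 RPM

r = 126 mm = 12.6 cm
Current RCF = 1.118 × 10⁻⁵ × 12.6 × (14811)² = 1.118 × 10⁻⁵ × 12.6 × 219,365,721 ≈ 30,901.6 × g
Target RCF = 30,901.6 + 17,000 = 47,901.6 × g
N² = 47,901.6 / (14.0868 × 10⁻⁵) = 340,046,001
N ≈ √340,046,001 ≈ 18,440.3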